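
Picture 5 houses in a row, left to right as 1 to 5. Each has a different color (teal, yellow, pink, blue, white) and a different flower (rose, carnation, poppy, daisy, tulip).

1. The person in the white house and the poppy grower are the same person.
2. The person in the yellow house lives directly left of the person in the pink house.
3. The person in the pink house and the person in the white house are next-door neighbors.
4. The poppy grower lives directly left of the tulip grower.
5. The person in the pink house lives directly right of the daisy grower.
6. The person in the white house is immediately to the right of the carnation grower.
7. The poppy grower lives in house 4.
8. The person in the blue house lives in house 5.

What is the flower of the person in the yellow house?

By clue 7, the poppy grower is in house 4.
The person in the blue house is in house 5 (clue 8).
Clue 1 places the person in the white house in house 4.
Clue 3: the person in the pink house is in house 3.
The tulip grower is in house 5 (clue 4).
Clue 5 places the daisy grower in house 2.
From clue 6, the carnation grower must be in house 3.
House 1 flower: only rose fits.
Clue 2: the person in the yellow house is in house 2.
So house 1 gets teal for color.
So: house 1 = teal/rose, house 2 = yellow/daisy, house 3 = pink/carnation, house 4 = white/poppy, house 5 = blue/tulip.

daisy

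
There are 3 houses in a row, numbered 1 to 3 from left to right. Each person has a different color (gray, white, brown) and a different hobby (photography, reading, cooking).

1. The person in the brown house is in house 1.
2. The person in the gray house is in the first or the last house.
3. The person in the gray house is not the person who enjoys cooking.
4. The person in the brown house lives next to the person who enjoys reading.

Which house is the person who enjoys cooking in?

1

From clue 1, the person in the brown house must be in house 1.
From clue 4, the person who enjoys reading must be in house 2.
The only color still possible for house 2 is white.
House 3 color: only gray fits.
From clue 3, the person who enjoys cooking must be in house 1.
That leaves photography as the hobby for house 3.
So: house 1 = brown/cooking, house 2 = white/reading, house 3 = gray/photography.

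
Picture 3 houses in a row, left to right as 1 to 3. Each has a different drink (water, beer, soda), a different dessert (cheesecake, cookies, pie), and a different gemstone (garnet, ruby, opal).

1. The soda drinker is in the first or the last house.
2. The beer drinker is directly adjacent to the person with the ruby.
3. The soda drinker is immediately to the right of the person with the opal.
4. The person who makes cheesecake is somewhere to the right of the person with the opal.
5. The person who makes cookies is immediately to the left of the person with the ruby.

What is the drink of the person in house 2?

beer

Clue 3 places the soda drinker in house 3.
Clue 3: the person with the opal is in house 2.
By clue 4, the person who makes cheesecake is in house 3.
So house 1 gets garnet for gemstone.
That leaves ruby as the gemstone for house 3.
From clue 2, the beer drinker must be in house 2.
From clue 5, the person who makes cookies must be in house 2.
House 1 drink: only water fits.
That leaves pie as the dessert for house 1.
So: house 1 = water/pie/garnet, house 2 = beer/cookies/opal, house 3 = soda/cheesecake/ruby.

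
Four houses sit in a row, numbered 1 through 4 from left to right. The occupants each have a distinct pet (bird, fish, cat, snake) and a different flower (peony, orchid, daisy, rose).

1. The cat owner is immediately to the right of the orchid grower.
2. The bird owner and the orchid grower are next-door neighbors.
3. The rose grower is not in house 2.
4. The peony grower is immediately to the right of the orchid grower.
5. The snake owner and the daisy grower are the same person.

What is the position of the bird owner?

The cat owner is narrowed to house 2 or 3 or 4; consider each.
Placing it in house 2 and house 4 leads to a contradiction, so it's in house 3.
By clue 1, the orchid grower is in house 2.
Clue 4: the peony grower is in house 3.
The only pet still possible for house 1 is bird.
The only pet still possible for house 2 is fish.
That leaves snake as the pet for house 4.
Clue 5: the daisy grower is in house 4.
That leaves rose as the flower for house 1.
So: house 1 = bird/rose, house 2 = fish/orchid, house 3 = cat/peony, house 4 = snake/daisy.

1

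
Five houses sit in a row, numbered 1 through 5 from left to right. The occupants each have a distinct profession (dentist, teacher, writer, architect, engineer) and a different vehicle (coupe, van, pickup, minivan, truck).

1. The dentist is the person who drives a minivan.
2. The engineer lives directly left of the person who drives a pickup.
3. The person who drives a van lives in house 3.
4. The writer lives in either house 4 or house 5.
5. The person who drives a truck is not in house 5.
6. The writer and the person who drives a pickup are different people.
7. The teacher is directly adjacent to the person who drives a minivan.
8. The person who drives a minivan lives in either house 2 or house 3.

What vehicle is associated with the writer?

Clue 3 places the person who drives a van in house 3.
The only vehicle still possible for house 2 is minivan.
Clue 1 places the dentist in house 2.
The engineer is narrowed to house 3 or 4; consider each.
Placing it in house 4 leads to a contradiction, so it's in house 3.
Clue 2 places the person who drives a pickup in house 4.
The writer is in house 5 (clue 6).
House 4 profession: only architect fits.
So house 1 gets truck for vehicle.
House 5's vehicle must be coupe (nothing else left).
So house 1 gets teacher for profession.
So: house 1 = teacher/truck, house 2 = dentist/minivan, house 3 = engineer/van, house 4 = architect/pickup, house 5 = writer/coupe.

coupe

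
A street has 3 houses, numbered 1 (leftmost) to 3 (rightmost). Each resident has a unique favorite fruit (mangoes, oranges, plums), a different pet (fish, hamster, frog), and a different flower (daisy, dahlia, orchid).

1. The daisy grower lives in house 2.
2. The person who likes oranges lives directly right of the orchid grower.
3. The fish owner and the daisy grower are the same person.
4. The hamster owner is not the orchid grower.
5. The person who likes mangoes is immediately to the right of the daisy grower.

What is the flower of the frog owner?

The daisy grower is in house 2 (clue 1).
The fish owner is in house 2 (clue 3).
By clue 5, the person who likes mangoes is in house 3.
That leaves plums as the favorite fruit for house 1.
That leaves oranges as the favorite fruit for house 2.
That leaves orchid as the flower for house 1.
House 3 flower: only dahlia fits.
The hamster owner is in house 3 (clue 4).
The only pet still possible for house 1 is frog.
So: house 1 = plums/frog/orchid, house 2 = oranges/fish/daisy, house 3 = mangoes/hamster/dahlia.

orchid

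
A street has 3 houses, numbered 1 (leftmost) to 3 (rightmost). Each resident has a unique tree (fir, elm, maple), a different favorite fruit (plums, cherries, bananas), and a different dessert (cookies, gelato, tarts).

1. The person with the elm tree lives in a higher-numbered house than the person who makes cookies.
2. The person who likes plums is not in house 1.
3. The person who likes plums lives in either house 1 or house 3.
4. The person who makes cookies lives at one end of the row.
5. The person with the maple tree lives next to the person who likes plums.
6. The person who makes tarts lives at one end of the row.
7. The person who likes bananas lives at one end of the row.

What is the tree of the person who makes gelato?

Clue 3: the person who likes plums is in house 3.
Clue 4 places the person who makes cookies in house 1.
The person with the maple tree is in house 2 (clue 5).
So house 1 gets fir for tree.
That leaves elm as the tree for house 3.
House 1's favorite fruit must be bananas (nothing else left).
So house 2 gets cherries for favorite fruit.
House 2 dessert: only gelato fits.
House 3 dessert: only tarts fits.
So: house 1 = fir/bananas/cookies, house 2 = maple/cherries/gelato, house 3 = elm/plums/tarts.

maple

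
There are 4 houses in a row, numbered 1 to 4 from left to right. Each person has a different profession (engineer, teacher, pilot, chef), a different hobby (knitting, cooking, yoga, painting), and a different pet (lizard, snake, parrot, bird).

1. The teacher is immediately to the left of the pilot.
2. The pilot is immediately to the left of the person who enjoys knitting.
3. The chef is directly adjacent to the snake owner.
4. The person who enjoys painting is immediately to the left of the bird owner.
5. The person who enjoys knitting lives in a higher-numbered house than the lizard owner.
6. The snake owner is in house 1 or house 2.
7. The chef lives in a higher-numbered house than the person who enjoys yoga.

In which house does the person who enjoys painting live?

So house 4 gets engineer for profession.
House 1 profession: only teacher fits.
From clue 1, the pilot must be in house 2.
Clue 2 places the person who enjoys knitting in house 3.
House 3 profession: only chef fits.
So house 4 gets cooking for hobby.
Clue 3 places the snake owner in house 2.
House 3's pet must be bird (nothing else left).
House 4 pet: only parrot fits.
The person who enjoys painting is in house 2 (clue 4).
House 1 hobby: only yoga fits.
House 1 pet: only lizard fits.
So: house 1 = teacher/yoga/lizard, house 2 = pilot/painting/snake, house 3 = chef/knitting/bird, house 4 = engineer/cooking/parrot.

2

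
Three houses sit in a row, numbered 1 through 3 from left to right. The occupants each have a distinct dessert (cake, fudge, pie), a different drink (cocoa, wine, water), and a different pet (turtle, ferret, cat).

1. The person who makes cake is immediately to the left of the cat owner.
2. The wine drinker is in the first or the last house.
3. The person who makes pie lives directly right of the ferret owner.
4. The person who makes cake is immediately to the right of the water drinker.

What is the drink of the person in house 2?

cocoa

From clue 4, the person who makes cake must be in house 2.
Clue 4 places the water drinker in house 1.
That leaves fudge as the dessert for house 1.
House 3's dessert must be pie (nothing else left).
House 2 drink: only cocoa fits.
The only drink still possible for house 3 is wine.
By clue 1, the cat owner is in house 3.
From clue 3, the ferret owner must be in house 2.
The only pet still possible for house 1 is turtle.
So: house 1 = fudge/water/turtle, house 2 = cake/cocoa/ferret, house 3 = pie/wine/cat.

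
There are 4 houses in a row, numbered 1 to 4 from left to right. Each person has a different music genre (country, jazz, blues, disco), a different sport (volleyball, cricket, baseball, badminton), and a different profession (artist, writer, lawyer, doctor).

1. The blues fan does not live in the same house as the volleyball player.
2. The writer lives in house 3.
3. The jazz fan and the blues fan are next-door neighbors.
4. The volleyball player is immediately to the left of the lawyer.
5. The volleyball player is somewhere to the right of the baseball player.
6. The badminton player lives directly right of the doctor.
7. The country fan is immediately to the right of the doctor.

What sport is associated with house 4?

Clue 2 places the writer in house 3.
The volleyball player is in house 3 (clue 4).
The lawyer is in house 4 (clue 4).
The only sport still possible for house 2 is badminton.
House 4 sport: only cricket fits.
Clue 6 places the doctor in house 1.
Clue 7: the country fan is in house 2.
That leaves baseball as the sport for house 1.
House 2's profession must be artist (nothing else left).
The jazz fan is in house 3 (clue 3).
Clue 3 places the blues fan in house 4.
House 1's music genre must be disco (nothing else left).
So: house 1 = disco/baseball/doctor, house 2 = country/badminton/artist, house 3 = jazz/volleyball/writer, house 4 = blues/cricket/lawyer.

cricket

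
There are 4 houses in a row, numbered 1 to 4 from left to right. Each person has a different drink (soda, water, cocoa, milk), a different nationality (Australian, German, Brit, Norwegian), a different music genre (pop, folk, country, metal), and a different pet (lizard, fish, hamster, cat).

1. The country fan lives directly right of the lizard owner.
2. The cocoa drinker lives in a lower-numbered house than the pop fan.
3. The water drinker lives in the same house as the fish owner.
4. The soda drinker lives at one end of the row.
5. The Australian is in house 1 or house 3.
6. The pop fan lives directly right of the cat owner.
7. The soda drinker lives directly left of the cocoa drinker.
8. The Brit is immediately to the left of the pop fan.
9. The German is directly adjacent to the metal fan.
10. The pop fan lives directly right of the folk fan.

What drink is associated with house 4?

water

From clue 7, the soda drinker must be in house 1.
The cocoa drinker is in house 2 (clue 7).
So house 1 gets metal for music genre.
Clue 9 places the German in house 2.
That leaves Brit as the nationality for house 3.
House 4's nationality must be Norwegian (nothing else left).
Clue 8: the pop fan is in house 4.
Clue 10: the folk fan is in house 3.
So house 1 gets Australian for nationality.
So house 2 gets country for music genre.
From clue 1, the lizard owner must be in house 1.
Clue 6 places the cat owner in house 3.
House 2 pet: only hamster fits.
That leaves fish as the pet for house 4.
The water drinker is in house 4 (clue 3).
House 3 drink: only milk fits.
So: house 1 = soda/Australian/metal/lizard, house 2 = cocoa/German/country/hamster, house 3 = milk/Brit/folk/cat, house 4 = water/Norwegian/pop/fish.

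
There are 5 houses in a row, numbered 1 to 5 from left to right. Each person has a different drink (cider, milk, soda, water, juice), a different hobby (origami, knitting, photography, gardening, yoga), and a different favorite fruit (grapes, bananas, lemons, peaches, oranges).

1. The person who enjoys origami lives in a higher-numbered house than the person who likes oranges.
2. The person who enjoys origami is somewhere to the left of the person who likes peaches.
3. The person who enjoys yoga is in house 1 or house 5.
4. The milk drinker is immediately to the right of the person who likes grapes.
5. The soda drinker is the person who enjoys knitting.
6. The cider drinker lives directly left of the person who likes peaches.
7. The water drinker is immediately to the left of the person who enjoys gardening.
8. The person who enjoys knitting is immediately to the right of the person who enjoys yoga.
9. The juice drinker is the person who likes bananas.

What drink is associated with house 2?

From clue 8, the person who enjoys knitting must be in house 2.
From clue 8, the person who enjoys yoga must be in house 1.
By clue 5, the soda drinker is in house 2.
The only drink still possible for house 1 is juice.
House 5 drink: only milk fits.
Clue 4 places the person who likes grapes in house 4.
Clue 9: the person who likes bananas is in house 1.
The only favorite fruit still possible for house 5 is peaches.
From clue 6, the cider drinker must be in house 4.
House 3's drink must be water (nothing else left).
The person who enjoys gardening is in house 4 (clue 7).
The only hobby still possible for house 5 is photography.
From clue 1, the person who likes oranges must be in house 2.
The only hobby still possible for house 3 is origami.
That leaves lemons as the favorite fruit for house 3.
So: house 1 = juice/yoga/bananas, house 2 = soda/knitting/oranges, house 3 = water/origami/lemons, house 4 = cider/gardening/grapes, house 5 = milk/photography/peaches.

soda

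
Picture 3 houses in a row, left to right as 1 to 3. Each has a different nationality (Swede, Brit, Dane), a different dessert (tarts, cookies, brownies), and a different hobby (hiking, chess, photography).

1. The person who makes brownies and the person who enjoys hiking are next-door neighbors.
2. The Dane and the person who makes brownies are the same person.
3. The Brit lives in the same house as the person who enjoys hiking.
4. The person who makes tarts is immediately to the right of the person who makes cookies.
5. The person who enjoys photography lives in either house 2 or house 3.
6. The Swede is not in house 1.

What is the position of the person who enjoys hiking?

2

The Swede is narrowed to house 2 or 3; consider each.
Placing it in house 2 leads to a contradiction, so it's in house 3.
The only dessert still possible for house 3 is tarts.
From clue 4, the person who makes cookies must be in house 2.
The only dessert still possible for house 1 is brownies.
The person who enjoys hiking is in house 2 (clue 1).
By clue 2, the Dane is in house 1.
From clue 3, the Brit must be in house 2.
The only hobby still possible for house 1 is chess.
That leaves photography as the hobby for house 3.
So: house 1 = Dane/brownies/chess, house 2 = Brit/cookies/hiking, house 3 = Swede/tarts/photography.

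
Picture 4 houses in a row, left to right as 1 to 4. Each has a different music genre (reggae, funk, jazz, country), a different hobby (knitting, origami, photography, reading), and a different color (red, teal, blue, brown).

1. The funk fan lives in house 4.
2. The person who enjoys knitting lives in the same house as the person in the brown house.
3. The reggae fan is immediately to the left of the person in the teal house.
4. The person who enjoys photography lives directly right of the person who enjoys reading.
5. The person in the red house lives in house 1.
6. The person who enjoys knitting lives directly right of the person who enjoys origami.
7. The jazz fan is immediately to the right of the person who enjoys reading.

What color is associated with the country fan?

Clue 1: the funk fan is in house 4.
By clue 5, the person in the red house is in house 1.
House 4's hobby must be knitting (nothing else left).
Clue 2: the person in the brown house is in house 4.
Clue 6: the person who enjoys origami is in house 3.
So house 1 gets reading for hobby.
House 2's hobby must be photography (nothing else left).
The jazz fan is in house 2 (clue 7).
The only music genre still possible for house 3 is country.
The person in the teal house is in house 2 (clue 3).
House 1's music genre must be reggae (nothing else left).
That leaves blue as the color for house 3.
So: house 1 = reggae/reading/red, house 2 = jazz/photography/teal, house 3 = country/origami/blue, house 4 = funk/knitting/brown.

blue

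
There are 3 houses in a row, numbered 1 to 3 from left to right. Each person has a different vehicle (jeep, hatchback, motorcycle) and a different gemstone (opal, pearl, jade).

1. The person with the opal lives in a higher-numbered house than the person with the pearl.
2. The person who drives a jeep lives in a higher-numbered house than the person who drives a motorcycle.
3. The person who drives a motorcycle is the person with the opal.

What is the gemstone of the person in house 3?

From clue 3, the person who drives a motorcycle must be in house 2.
From clue 3, the person with the opal must be in house 2.
The only vehicle still possible for house 1 is hatchback.
House 3 vehicle: only jeep fits.
House 1's gemstone must be pearl (nothing else left).
So house 3 gets jade for gemstone.
So: house 1 = hatchback/pearl, house 2 = motorcycle/opal, house 3 = jeep/jade.

jade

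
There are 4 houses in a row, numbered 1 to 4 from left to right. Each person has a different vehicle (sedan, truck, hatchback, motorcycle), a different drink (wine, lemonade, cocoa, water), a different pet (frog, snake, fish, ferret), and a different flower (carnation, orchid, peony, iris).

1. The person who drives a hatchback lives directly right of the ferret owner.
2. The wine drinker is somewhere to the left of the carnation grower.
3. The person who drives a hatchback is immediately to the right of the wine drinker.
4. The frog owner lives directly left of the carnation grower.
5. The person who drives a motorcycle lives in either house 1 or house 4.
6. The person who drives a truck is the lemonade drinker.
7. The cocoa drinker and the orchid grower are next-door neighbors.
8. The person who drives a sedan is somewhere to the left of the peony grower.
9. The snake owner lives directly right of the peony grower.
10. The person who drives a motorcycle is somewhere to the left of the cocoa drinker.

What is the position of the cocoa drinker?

3

By clue 10, the person who drives a motorcycle is in house 1.
By clue 8, the person who drives a sedan is in house 2.
By clue 8, the peony grower is in house 3.
From clue 9, the snake owner must be in house 4.
That leaves water as the drink for house 1.
House 4's drink must be lemonade (nothing else left).
From clue 2, the carnation grower must be in house 4.
The frog owner is in house 3 (clue 4).
By clue 6, the person who drives a truck is in house 4.
That leaves hatchback as the vehicle for house 3.
So house 1 gets fish for pet.
So house 2 gets ferret for pet.
Clue 3 places the wine drinker in house 2.
House 3's drink must be cocoa (nothing else left).
Clue 7 places the orchid grower in house 2.
The only flower still possible for house 1 is iris.
So: house 1 = motorcycle/water/fish/iris, house 2 = sedan/wine/ferret/orchid, house 3 = hatchback/cocoa/frog/peony, house 4 = truck/lemonade/snake/carnation.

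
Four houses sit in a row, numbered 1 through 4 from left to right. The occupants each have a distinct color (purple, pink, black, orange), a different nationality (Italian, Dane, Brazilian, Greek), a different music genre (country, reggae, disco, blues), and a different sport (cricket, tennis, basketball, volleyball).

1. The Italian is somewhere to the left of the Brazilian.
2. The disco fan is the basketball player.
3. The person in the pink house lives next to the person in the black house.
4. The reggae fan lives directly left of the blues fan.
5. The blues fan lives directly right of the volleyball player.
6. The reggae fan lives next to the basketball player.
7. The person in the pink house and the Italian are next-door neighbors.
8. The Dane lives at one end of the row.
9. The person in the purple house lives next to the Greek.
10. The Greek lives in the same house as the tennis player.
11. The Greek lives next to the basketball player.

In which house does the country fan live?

The Dane is narrowed to house 1 or 4; consider each.
Placing it in house 1 leads to a contradiction, so it's in house 4.
The Brazilian is narrowed to house 2 or 3; consider each.
Placing it in house 2 leads to a contradiction, so it's in house 3.
House 4 sport: only cricket fits.
The Greek is narrowed to house 1 or 2; consider each.
Placing it in house 2 leads to a contradiction, so it's in house 1.
Clue 9 places the person in the purple house in house 2.
By clue 10, the tennis player is in house 1.
Clue 11: the basketball player is in house 2.
House 2's nationality must be Italian (nothing else left).
House 3's sport must be volleyball (nothing else left).
Clue 2 places the disco fan in house 2.
Clue 3: the person in the pink house is in house 3.
From clue 3, the person in the black house must be in house 4.
Clue 5: the blues fan is in house 4.
So house 1 gets orange for color.
By clue 4, the reggae fan is in house 3.
That leaves country as the music genre for house 1.
So: house 1 = orange/Greek/country/tennis, house 2 = purple/Italian/disco/basketball, house 3 = pink/Brazilian/reggae/volleyball, house 4 = black/Dane/blues/cricket.

1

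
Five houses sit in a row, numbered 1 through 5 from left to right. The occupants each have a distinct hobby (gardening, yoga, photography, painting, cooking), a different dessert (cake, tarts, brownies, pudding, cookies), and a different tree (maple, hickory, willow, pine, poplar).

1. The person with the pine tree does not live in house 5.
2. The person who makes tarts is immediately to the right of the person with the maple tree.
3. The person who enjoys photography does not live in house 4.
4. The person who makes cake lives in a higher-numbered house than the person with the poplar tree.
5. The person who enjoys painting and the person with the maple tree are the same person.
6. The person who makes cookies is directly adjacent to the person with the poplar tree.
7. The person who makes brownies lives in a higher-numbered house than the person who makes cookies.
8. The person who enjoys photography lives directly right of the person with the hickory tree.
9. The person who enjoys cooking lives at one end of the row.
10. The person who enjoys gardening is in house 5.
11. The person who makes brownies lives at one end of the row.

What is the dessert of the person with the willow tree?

Clue 10 places the person who enjoys gardening in house 5.
By clue 11, the person who makes brownies is in house 5.
That leaves cooking as the hobby for house 1.
House 5 tree: only willow fits.
So house 4 gets yoga for hobby.
So house 4 gets pine for tree.
The person who enjoys painting is narrowed to house 2 or 3; consider each.
Placing it in house 2 leads to a contradiction, so it's in house 3.
From clue 5, the person with the maple tree must be in house 3.
That leaves photography as the hobby for house 2.
From clue 2, the person who makes tarts must be in house 4.
By clue 8, the person with the hickory tree is in house 1.
House 2 tree: only poplar fits.
Clue 4: the person who makes cake is in house 3.
House 1's dessert must be cookies (nothing else left).
So house 2 gets pudding for dessert.
So: house 1 = cooking/cookies/hickory, house 2 = photography/pudding/poplar, house 3 = painting/cake/maple, house 4 = yoga/tarts/pine, house 5 = gardening/brownies/willow.

brownies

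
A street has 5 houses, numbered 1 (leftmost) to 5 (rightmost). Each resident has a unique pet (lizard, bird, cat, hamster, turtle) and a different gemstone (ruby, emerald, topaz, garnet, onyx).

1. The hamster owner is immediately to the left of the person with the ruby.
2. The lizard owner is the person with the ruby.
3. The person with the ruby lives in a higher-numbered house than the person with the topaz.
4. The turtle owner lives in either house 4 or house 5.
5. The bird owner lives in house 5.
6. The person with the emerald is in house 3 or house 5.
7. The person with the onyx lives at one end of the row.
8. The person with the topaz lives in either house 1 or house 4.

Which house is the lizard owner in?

From clue 5, the bird owner must be in house 5.
That leaves turtle as the pet for house 4.
Clue 3: the person with the topaz is in house 1.
So house 4 gets garnet for gemstone.
That leaves onyx as the gemstone for house 5.
House 2's gemstone must be ruby (nothing else left).
That leaves emerald as the gemstone for house 3.
By clue 1, the hamster owner is in house 1.
Clue 2 places the lizard owner in house 2.
House 3's pet must be cat (nothing else left).
So: house 1 = hamster/topaz, house 2 = lizard/ruby, house 3 = cat/emerald, house 4 = turtle/garnet, house 5 = bird/onyx.

2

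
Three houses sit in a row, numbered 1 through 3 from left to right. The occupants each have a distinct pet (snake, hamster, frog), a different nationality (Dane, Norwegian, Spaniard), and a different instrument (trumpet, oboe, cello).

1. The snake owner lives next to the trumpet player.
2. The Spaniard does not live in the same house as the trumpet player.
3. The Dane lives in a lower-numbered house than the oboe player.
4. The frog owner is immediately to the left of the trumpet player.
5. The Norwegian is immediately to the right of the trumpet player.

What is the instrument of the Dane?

trumpet

From clue 5, the Norwegian must be in house 3.
The trumpet player is in house 2 (clue 5).
House 1's instrument must be cello (nothing else left).
House 3's instrument must be oboe (nothing else left).
The Spaniard is in house 1 (clue 2).
Clue 4: the frog owner is in house 1.
The only pet still possible for house 2 is hamster.
That leaves snake as the pet for house 3.
So house 2 gets Dane for nationality.
So: house 1 = frog/Spaniard/cello, house 2 = hamster/Dane/trumpet, house 3 = snake/Norwegian/oboe.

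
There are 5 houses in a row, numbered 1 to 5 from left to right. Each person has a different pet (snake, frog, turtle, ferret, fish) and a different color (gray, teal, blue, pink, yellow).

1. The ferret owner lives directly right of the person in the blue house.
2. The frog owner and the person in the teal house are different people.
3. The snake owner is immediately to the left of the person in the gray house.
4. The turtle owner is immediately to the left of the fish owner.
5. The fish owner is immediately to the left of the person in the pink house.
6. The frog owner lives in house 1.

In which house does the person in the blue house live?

From clue 6, the frog owner must be in house 1.
The only pet still possible for house 5 is ferret.
Clue 1 places the person in the blue house in house 4.
House 1 color: only yellow fits.
So house 2 gets teal for color.
House 3's color must be gray (nothing else left).
House 5's color must be pink (nothing else left).
Clue 3 places the snake owner in house 2.
By clue 5, the fish owner is in house 4.
House 3 pet: only turtle fits.
So: house 1 = frog/yellow, house 2 = snake/teal, house 3 = turtle/gray, house 4 = fish/blue, house 5 = ferret/pink.

4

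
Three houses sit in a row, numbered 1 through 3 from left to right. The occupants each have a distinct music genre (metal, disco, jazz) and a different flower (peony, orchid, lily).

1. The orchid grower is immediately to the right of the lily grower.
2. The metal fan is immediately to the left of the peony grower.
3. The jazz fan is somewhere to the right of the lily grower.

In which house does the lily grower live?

House 1's flower must be lily (nothing else left).
Clue 1 places the orchid grower in house 2.
The only flower still possible for house 3 is peony.
Clue 2: the metal fan is in house 2.
House 1's music genre must be disco (nothing else left).
House 3's music genre must be jazz (nothing else left).
So: house 1 = disco/lily, house 2 = metal/orchid, house 3 = jazz/peony.

1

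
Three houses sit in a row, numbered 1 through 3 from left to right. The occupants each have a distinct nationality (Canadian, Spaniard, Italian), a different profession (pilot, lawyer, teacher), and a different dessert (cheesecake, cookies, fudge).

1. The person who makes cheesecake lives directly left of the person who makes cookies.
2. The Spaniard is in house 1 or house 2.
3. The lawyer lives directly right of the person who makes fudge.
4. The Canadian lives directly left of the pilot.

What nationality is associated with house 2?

Canadian

So house 3 gets Italian for nationality.
House 1 profession: only teacher fits.
The only dessert still possible for house 3 is cookies.
Clue 1 places the person who makes cheesecake in house 2.
That leaves fudge as the dessert for house 1.
By clue 3, the lawyer is in house 2.
House 3's profession must be pilot (nothing else left).
From clue 4, the Canadian must be in house 2.
House 1's nationality must be Spaniard (nothing else left).
So: house 1 = Spaniard/teacher/fudge, house 2 = Canadian/lawyer/cheesecake, house 3 = Italian/pilot/cookies.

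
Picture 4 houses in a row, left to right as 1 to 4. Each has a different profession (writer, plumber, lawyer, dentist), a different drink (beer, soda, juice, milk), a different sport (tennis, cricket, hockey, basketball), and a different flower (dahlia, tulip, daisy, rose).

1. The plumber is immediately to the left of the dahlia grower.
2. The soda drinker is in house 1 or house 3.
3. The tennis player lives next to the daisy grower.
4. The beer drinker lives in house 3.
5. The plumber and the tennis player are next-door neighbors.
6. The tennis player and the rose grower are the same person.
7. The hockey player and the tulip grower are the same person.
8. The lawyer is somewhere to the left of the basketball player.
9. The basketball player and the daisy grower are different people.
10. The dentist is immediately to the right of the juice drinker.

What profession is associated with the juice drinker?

plumber

Clue 4 places the beer drinker in house 3.
House 1's drink must be soda (nothing else left).
That leaves juice as the drink for house 2.
That leaves milk as the drink for house 4.
Clue 10: the dentist is in house 3.
House 4's profession must be writer (nothing else left).
The lawyer is narrowed to house 1 or 2; consider each.
Placing it in house 2 leads to a contradiction, so it's in house 1.
So house 2 gets plumber for profession.
Clue 1 places the dahlia grower in house 3.
That leaves rose as the flower for house 1.
Clue 6 places the tennis player in house 1.
Clue 3 places the daisy grower in house 2.
The only flower still possible for house 4 is tulip.
The hockey player is in house 4 (clue 7).
House 2 sport: only cricket fits.
That leaves basketball as the sport for house 3.
So: house 1 = lawyer/soda/tennis/rose, house 2 = plumber/juice/cricket/daisy, house 3 = dentist/beer/basketball/dahlia, house 4 = writer/milk/hockey/tulip.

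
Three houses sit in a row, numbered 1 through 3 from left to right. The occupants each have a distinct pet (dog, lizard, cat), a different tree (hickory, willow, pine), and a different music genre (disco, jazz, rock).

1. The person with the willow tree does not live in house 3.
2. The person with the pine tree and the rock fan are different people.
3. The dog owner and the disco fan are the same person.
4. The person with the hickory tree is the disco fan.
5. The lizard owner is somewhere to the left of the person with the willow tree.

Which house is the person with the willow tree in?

Clue 5: the lizard owner is in house 1.
The person with the willow tree is in house 2 (clue 5).
Clue 4: the person with the hickory tree is in house 3.
The disco fan is in house 3 (clue 4).
House 1's tree must be pine (nothing else left).
Clue 2: the rock fan is in house 2.
Clue 3: the dog owner is in house 3.
House 2's pet must be cat (nothing else left).
So house 1 gets jazz for music genre.
So: house 1 = lizard/pine/jazz, house 2 = cat/willow/rock, house 3 = dog/hickory/disco.

2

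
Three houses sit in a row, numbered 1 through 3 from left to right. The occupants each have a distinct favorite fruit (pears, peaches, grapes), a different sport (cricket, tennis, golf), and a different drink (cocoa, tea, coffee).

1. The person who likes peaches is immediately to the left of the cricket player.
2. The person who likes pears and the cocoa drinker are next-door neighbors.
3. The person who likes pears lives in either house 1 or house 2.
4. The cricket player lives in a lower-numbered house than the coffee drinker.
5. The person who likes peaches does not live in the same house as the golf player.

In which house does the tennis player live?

By clue 4, the cricket player is in house 2.
Clue 4: the coffee drinker is in house 3.
The only favorite fruit still possible for house 3 is grapes.
From clue 1, the person who likes peaches must be in house 1.
Clue 5 places the golf player in house 3.
House 2 favorite fruit: only pears fits.
House 1 sport: only tennis fits.
By clue 2, the cocoa drinker is in house 1.
The only drink still possible for house 2 is tea.
So: house 1 = peaches/tennis/cocoa, house 2 = pears/cricket/tea, house 3 = grapes/golf/coffee.

1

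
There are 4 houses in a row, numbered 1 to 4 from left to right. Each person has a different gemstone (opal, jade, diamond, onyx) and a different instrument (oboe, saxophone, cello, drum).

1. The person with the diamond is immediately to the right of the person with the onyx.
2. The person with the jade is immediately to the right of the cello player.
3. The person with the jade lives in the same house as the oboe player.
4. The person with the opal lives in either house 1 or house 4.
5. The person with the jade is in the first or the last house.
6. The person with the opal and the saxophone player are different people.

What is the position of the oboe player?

4

By clue 5, the person with the jade is in house 4.
From clue 2, the cello player must be in house 3.
Clue 3 places the oboe player in house 4.
That leaves opal as the gemstone for house 1.
House 2's gemstone must be onyx (nothing else left).
So house 3 gets diamond for gemstone.
That leaves drum as the instrument for house 1.
House 2's instrument must be saxophone (nothing else left).
So: house 1 = opal/drum, house 2 = onyx/saxophone, house 3 = diamond/cello, house 4 = jade/oboe.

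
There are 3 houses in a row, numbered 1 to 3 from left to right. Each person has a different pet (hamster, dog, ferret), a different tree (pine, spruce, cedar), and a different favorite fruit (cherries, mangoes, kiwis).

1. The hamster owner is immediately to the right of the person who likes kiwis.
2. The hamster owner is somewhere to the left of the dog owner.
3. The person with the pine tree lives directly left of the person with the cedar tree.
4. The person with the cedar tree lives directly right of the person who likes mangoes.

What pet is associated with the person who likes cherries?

Clue 2 places the hamster owner in house 2.
From clue 2, the dog owner must be in house 3.
That leaves ferret as the pet for house 1.
The only favorite fruit still possible for house 3 is cherries.
The person who likes kiwis is in house 1 (clue 1).
The only favorite fruit still possible for house 2 is mangoes.
Clue 4 places the person with the cedar tree in house 3.
Clue 3 places the person with the pine tree in house 2.
House 1 tree: only spruce fits.
So: house 1 = ferret/spruce/kiwis, house 2 = hamster/pine/mangoes, house 3 = dog/cedar/cherries.

dog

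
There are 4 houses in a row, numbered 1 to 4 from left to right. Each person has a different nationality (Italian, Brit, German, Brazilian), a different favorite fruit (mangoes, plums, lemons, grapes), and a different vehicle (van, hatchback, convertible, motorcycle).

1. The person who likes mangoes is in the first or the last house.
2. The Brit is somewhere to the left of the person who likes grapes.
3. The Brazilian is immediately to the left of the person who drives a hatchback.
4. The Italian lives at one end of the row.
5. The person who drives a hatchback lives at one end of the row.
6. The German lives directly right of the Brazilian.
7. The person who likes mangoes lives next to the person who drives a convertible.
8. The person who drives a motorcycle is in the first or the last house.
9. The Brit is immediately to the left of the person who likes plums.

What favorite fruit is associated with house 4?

grapes

By clue 5, the person who drives a hatchback is in house 4.
House 1 vehicle: only motorcycle fits.
Clue 3 places the Brazilian in house 3.
By clue 6, the German is in house 4.
House 2's nationality must be Brit (nothing else left).
By clue 9, the person who likes plums is in house 3.
So house 1 gets Italian for nationality.
House 2's favorite fruit must be lemons (nothing else left).
So house 4 gets grapes for favorite fruit.
Clue 7 places the person who drives a convertible in house 2.
So house 1 gets mangoes for favorite fruit.
The only vehicle still possible for house 3 is van.
So: house 1 = Italian/mangoes/motorcycle, house 2 = Brit/lemons/convertible, house 3 = Brazilian/plums/van, house 4 = German/grapes/hatchback.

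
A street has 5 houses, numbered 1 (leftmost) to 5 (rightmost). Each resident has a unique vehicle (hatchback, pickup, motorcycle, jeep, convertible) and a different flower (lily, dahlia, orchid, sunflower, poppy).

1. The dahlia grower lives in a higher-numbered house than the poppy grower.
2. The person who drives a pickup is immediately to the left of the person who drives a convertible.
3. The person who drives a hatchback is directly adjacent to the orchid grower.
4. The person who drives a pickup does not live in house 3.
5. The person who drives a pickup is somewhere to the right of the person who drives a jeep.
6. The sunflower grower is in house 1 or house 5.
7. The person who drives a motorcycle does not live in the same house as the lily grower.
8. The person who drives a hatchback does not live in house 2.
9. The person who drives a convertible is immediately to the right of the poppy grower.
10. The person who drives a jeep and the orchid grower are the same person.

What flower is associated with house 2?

From clue 5, the person who drives a pickup must be in house 4.
From clue 2, the person who drives a convertible must be in house 5.
The orchid grower is in house 2 (clue 3).
Clue 9 places the poppy grower in house 4.
Clue 10: the person who drives a jeep is in house 2.
Clue 1: the dahlia grower is in house 5.
The only flower still possible for house 1 is sunflower.
House 3 flower: only lily fits.
By clue 7, the person who drives a motorcycle is in house 1.
House 3 vehicle: only hatchback fits.
So: house 1 = motorcycle/sunflower, house 2 = jeep/orchid, house 3 = hatchback/lily, house 4 = pickup/poppy, house 5 = convertible/dahlia.

orchid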